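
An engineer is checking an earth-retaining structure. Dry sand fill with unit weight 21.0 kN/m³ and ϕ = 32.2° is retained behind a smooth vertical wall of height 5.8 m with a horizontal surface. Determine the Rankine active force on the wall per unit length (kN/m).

108 kN/m

K_a = tan²(45° − φ/2) = 0.3047.
P_a = ½ K_a γ H² = 0.5 × 0.3047 × 21.0 × 5.8² = 107.6 kN/m.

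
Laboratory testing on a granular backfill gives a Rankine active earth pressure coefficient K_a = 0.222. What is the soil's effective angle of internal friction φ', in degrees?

K_a = tan²(45° − φ/2) ⇒ 45° − φ/2 = arctan(√0.222) = 25.23°.
φ = 2(45° − 25.23°) = 39.54°.

39.5°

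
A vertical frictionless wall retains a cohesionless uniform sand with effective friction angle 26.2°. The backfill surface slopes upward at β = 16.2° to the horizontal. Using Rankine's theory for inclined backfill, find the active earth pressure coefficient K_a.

K_a = cos β · (cos β − √(cos²β − cos²φ)) / (cos β + √(cos²β − cos²φ)).
cos β = 0.9603, cos φ = 0.8973, √(cos²β − cos²φ) = 0.3422.
K_a = 0.9603 × (0.9603 − 0.3422)/(0.9603 + 0.3422) = 0.4557.

0.456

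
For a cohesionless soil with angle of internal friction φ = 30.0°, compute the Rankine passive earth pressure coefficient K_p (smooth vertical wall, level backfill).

3.00

K_p = (1 + sin φ)/(1 − sin φ) = tan²(45° + 30.0°/2) = 3.000.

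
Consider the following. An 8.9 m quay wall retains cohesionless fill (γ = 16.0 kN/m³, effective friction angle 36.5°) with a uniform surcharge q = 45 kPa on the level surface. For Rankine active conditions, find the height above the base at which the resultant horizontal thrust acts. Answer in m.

K_a = 0.2541.
Triangular part P₁ = ½K_aγH² = 161.0 at H/3 = 2.967 m; rectangular part P₂ = K_a q H = 101.8 at H/2 = 4.450 m.
ȳ = (P₁·2.967 + P₂·4.450)/(P₁+P₂) = 3.541 m.

3.54 m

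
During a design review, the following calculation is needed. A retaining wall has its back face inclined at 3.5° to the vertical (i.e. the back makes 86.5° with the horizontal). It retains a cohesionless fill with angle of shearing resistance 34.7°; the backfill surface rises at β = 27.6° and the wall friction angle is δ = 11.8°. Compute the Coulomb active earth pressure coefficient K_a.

K_a = sin²(α+φ) / [sin²α · sin(α−δ) · (1 + √{sin(φ+δ)sin(φ−β) / (sin(α−δ)sin(α+β))})²].
With α = 86.5°, φ = 34.7°, δ = 11.8°, β = 27.6°: K_a = 0.4376.

0.438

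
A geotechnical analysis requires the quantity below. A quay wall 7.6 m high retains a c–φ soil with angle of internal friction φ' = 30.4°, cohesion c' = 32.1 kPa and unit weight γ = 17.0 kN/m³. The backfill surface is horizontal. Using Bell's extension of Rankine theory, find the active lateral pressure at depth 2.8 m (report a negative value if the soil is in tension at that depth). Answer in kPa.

-21.2 kPa

K_a = (1 − sin φ)/(1 + sin φ) = 0.3280.
σ_a = K_a γ z − 2c√K_a = 0.3280×17.0×2.8 − 2×32.1×0.5727 = -21.16 kPa.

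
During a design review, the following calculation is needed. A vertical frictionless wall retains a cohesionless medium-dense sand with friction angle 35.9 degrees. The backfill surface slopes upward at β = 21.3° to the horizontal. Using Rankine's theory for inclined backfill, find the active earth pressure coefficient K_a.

K_a = cos β · (cos β − √(cos²β − cos²φ)) / (cos β + √(cos²β − cos²φ)).
cos β = 0.9317, cos φ = 0.8100, √(cos²β − cos²φ) = 0.4603.
K_a = 0.9317 × (0.9317 − 0.4603)/(0.9317 + 0.4603) = 0.3155.

0.316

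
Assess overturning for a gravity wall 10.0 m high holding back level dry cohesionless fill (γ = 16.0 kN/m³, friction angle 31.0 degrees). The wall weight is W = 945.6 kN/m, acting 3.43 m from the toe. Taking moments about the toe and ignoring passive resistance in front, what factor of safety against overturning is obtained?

3.80

K_a = tan²(45° − 31.0°/2) = 0.3201.
P_a = ½K_aγH² = 0.5×0.3201×16.0×10.0² = 256.1 kN/m, acting at H/3 = 3.333 m above the base.
Overturning moment M_o = P_a × H/3 = 256.1 × 3.333 = 853.6.
Resisting moment M_r = W × 3.43 = 945.6 × 3.43 = 3243.
FS_overturning = M_r/M_o = 3243/853.6 = 3.800.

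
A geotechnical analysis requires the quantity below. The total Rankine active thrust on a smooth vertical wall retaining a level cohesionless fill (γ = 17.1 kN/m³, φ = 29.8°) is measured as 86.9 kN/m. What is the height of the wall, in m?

5.50 m

K_a = 0.3360. P_a = ½ K_a γ H² ⇒ H = √(2P_a/(K_a γ)).
H = √(2×86.9/(0.3360×17.1)) = 5.500 m.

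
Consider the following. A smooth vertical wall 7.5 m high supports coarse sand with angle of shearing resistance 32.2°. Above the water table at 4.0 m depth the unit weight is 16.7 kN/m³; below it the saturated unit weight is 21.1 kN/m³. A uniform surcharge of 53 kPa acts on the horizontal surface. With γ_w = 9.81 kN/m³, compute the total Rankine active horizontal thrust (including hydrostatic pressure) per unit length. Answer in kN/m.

314 kN/m

K_a = tan²(45° − φ/2) = 0.3047.
γ' = 21.1 − 9.81 = 11.29 kN/m³. h₂ = H − d_w = 3.5 m.
σ'_h: at surface K_a·q = 16.15; at WT K_a(q+γd_w) = 36.51; at base K_a(q+γd_w+γ'h₂) = 48.55 kPa.
P₁ = ½(16.15+36.51)×4.0 = 105.3; P₂ = ½(36.51+48.55)×3.5 = 148.8; P_w = ½γ_w h₂² = 60.09.
Total = 105.3+148.8+60.09 = 314.3 kN/m.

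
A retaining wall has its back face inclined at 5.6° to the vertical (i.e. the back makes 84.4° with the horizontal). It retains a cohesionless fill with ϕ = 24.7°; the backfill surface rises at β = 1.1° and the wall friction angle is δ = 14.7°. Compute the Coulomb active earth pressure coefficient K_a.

K_a = sin²(α+φ) / [sin²α · sin(α−δ) · (1 + √{sin(φ+δ)sin(φ−β) / (sin(α−δ)sin(α+β))})²].
With α = 84.4°, φ = 24.7°, δ = 14.7°, β = 1.1°: K_a = 0.4153.

0.415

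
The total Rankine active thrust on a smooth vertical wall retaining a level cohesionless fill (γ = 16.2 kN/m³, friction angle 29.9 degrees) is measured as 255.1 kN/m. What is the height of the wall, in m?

K_a = 0.3347. P_a = ½ K_a γ H² ⇒ H = √(2P_a/(K_a γ)).
H = √(2×255.1/(0.3347×16.2)) = 9.701 m.

9.70 m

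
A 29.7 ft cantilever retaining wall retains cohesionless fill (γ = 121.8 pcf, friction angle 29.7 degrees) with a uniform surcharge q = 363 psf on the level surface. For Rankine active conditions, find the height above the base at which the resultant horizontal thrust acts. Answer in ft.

K_a = 0.3374.
Triangular part P₁ = ½K_aγH² = 18120 at H/3 = 9.900 ft; rectangular part P₂ = K_a q H = 3637 at H/2 = 14.85 ft.
ȳ = (P₁·9.900 + P₂·14.85)/(P₁+P₂) = 10.73 ft.

10.7 ft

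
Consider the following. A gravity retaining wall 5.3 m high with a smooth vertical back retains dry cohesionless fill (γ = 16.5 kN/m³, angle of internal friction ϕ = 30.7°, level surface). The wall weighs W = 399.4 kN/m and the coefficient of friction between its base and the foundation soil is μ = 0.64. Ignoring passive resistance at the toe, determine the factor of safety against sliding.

K_a = tan²(45° − 30.7°/2) = 0.3240.
P_a = ½K_aγH² = 0.5×0.3240×16.5×5.3² = 75.09 kN/m, acting at H/3 = 1.767 m above the base.
FS_sliding = μW / P_a = 0.64×399.4 / 75.09 = 3.404.

3.40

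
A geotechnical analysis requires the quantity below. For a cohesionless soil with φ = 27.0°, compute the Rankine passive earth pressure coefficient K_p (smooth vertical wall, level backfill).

K_p = (1 + sin φ)/(1 − sin φ) = tan²(45° + 27.0°/2) = 2.663.

2.66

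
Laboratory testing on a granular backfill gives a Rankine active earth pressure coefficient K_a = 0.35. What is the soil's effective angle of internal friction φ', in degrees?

K_a = tan²(45° − φ/2) ⇒ 45° − φ/2 = arctan(√0.35) = 30.61°.
φ = 2(45° − 30.61°) = 28.78°.

28.8°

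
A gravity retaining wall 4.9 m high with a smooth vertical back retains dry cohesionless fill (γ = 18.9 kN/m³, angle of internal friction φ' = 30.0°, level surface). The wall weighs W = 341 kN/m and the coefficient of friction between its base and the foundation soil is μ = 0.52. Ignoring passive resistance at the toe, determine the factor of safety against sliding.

2.34

K_a = tan²(45° − 30.0°/2) = 0.3333.
P_a = ½K_aγH² = 0.5×0.3333×18.9×4.9² = 75.63 kN/m, acting at H/3 = 1.633 m above the base.
FS_sliding = μW / P_a = 0.52×341 / 75.63 = 2.345.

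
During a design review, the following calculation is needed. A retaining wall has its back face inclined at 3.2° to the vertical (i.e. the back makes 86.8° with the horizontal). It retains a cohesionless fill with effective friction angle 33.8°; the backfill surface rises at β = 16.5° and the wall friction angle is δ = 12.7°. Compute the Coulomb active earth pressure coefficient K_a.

0.353

K_a = sin²(α+φ) / [sin²α · sin(α−δ) · (1 + √{sin(φ+δ)sin(φ−β) / (sin(α−δ)sin(α+β))})²].
With α = 86.8°, φ = 33.8°, δ = 12.7°, β = 16.5°: K_a = 0.3528.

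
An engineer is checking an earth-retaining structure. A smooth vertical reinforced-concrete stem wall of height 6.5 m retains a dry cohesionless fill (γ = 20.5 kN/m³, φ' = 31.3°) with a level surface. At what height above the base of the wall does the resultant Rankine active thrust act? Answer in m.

2.17 m

K_a = 0.3162.
The pressure distribution is triangular, so the resultant acts at H/3 above the base = 6.5/3 = 2.167 m.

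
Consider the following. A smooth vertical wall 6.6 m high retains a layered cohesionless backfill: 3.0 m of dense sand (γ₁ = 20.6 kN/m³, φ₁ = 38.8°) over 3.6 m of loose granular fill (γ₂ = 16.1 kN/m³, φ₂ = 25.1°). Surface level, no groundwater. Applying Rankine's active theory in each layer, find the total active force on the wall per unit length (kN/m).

153 kN/m

K_a1 = tan²(45°−38.8°/2) = 0.2296; K_a2 = tan²(45°−25.1°/2) = 0.4043.
Layer 1: σ at base = K_a1 γ₁ h₁ = 14.19 kPa; P₁ = ½×14.19×3.0 = 21.28.
Layer 2: σ_v at top = γ₁h₁ = 61.80; σ_h top = K_a2×61.80 = 24.99; σ_h base = K_a2×(61.80+16.1×3.6) = 48.42.
P₂ = ½(24.99+48.42)×3.6 = 132.1. Total P_a = 21.28+132.1 = 153.4 kN/m.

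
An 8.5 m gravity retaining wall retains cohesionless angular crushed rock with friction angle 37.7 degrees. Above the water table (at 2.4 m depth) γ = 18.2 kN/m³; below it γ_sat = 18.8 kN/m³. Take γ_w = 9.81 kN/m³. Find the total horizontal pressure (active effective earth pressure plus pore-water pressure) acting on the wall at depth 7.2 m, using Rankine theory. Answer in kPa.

68.0 kPa

K_a = (1 − sin φ)/(1 + sin φ) = 0.2411.
γ' = 18.8 − 9.81 = 8.990 kN/m³.
Effective vertical stress at 7.2 m: σ'_v = 18.2×2.4 + 8.990×4.80 = 86.83 kPa.
σ'_h = K_a σ'_v = 0.2411 × 86.83 = 20.93 kPa; u = γ_w × 4.80 = 47.09 kPa.
Total σ_h = 20.93 + 47.09 = 68.02 kPa.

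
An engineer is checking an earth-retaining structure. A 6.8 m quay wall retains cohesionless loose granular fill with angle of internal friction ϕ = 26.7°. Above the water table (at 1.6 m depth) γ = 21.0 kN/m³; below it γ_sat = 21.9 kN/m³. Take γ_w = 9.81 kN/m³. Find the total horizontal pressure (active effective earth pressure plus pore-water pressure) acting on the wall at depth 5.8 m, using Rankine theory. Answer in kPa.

73.3 kPa

K_a = (1 − sin φ)/(1 + sin φ) = 0.3800.
γ' = 21.9 − 9.81 = 12.09 kN/m³.
Effective vertical stress at 5.8 m: σ'_v = 21.0×1.6 + 12.09×4.20 = 84.38 kPa.
σ'_h = K_a σ'_v = 0.3800 × 84.38 = 32.06 kPa; u = γ_w × 4.20 = 41.20 kPa.
Total σ_h = 32.06 + 41.20 = 73.26 kPa.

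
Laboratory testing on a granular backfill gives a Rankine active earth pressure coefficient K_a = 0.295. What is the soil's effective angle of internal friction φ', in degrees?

33.0°

K_a = tan²(45° − φ/2) ⇒ 45° − φ/2 = arctan(√0.295) = 28.51°.
φ = 2(45° − 28.51°) = 32.98°.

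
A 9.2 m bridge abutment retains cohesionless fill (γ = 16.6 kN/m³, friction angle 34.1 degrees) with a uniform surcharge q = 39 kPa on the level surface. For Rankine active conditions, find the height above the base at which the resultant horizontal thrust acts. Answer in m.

K_a = 0.2815.
Triangular part P₁ = ½K_aγH² = 197.8 at H/3 = 3.067 m; rectangular part P₂ = K_a q H = 101.0 at H/2 = 4.600 m.
ȳ = (P₁·3.067 + P₂·4.600)/(P₁+P₂) = 3.585 m.

3.59 m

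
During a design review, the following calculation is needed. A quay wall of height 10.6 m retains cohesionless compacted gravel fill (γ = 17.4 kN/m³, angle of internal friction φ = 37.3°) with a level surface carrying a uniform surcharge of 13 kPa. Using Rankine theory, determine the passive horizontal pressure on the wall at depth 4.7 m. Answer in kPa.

K_p = (1 + sin φ)/(1 − sin φ) = 4.076.
σ_v = γz + q = 17.4 × 4.7 + 13 = 94.78 kPa.
σ_h = K_p σ_v = 4.076 × 94.78 = 386.3 kPa.

386 kPa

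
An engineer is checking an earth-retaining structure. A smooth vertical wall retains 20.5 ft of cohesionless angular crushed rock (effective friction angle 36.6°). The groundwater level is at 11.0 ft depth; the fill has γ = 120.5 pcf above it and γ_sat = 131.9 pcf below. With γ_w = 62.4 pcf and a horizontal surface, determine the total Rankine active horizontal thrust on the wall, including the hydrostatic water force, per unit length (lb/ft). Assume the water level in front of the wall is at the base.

K_a = tan²(45° − φ/2) = 0.2530.
γ' = 131.9 − 62.4 = 69.50 pcf. Depth below WT = 9.5 ft.
σ'_h at WT = K_a γ d_w = 335.3 psf; at base = 335.3 + K_a γ' × 9.5 = 502.3 psf.
P₁ (0–11.0 ft) = ½×335.3×11.0 = 1844. P₂ (11.0–20.5 ft) = ½(335.3+502.3)×9.5 = 3979.
P_w = ½ γ_w h₂² = 0.5×62.4×9.5² = 2816. Total = 1844+3979+2816 = 8639 lb/ft.

8640 lb/ft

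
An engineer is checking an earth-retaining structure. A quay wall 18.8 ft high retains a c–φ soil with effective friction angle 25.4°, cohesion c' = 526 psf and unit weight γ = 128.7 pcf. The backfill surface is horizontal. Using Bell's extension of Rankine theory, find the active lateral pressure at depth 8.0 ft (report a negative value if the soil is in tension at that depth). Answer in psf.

K_a = (1 − sin φ)/(1 + sin φ) = 0.3996.
σ_a = K_a γ z − 2c√K_a = 0.3996×128.7×8.0 − 2×526×0.6322 = -253.6 psf.

-254 psf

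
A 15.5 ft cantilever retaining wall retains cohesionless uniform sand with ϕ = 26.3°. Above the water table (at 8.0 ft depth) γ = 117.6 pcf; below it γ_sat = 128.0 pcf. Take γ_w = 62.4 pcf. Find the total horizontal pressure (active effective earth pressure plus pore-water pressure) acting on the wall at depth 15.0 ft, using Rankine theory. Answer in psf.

977 psf

K_a = (1 − sin φ)/(1 + sin φ) = 0.3859.
γ' = 128.0 − 62.4 = 65.60 pcf.
Effective vertical stress at 15.0 ft: σ'_v = 117.6×8.0 + 65.60×7.00 = 1400 psf.
σ'_h = K_a σ'_v = 0.3859 × 1400 = 540.3 psf; u = γ_w × 7.00 = 436.8 psf.
Total σ_h = 540.3 + 436.8 = 977.1 psf.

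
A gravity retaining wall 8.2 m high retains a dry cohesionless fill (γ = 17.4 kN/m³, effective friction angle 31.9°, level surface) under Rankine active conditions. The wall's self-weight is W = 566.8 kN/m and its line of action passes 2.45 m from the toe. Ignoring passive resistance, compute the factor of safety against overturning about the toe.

K_a = tan²(45° − 31.9°/2) = 0.3085.
P_a = ½K_aγH² = 0.5×0.3085×17.4×8.2² = 180.5 kN/m, acting at H/3 = 2.733 m above the base.
Overturning moment M_o = P_a × H/3 = 180.5 × 2.733 = 493.3.
Resisting moment M_r = W × 2.45 = 566.8 × 2.45 = 1389.
FS_overturning = M_r/M_o = 1389/493.3 = 2.815.

2.81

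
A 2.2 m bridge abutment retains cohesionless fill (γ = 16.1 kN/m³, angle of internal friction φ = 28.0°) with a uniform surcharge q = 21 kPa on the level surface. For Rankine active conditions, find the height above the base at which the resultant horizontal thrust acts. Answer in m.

0.932 m

K_a = 0.3610.
Triangular part P₁ = ½K_aγH² = 14.07 at H/3 = 0.7333 m; rectangular part P₂ = K_a q H = 16.68 at H/2 = 1.100 m.
ȳ = (P₁·0.7333 + P₂·1.100)/(P₁+P₂) = 0.9322 m.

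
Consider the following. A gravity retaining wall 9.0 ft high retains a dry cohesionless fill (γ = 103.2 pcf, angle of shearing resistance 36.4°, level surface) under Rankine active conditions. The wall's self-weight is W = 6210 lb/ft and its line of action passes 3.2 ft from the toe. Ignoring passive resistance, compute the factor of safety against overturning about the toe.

K_a = tan²(45° − 36.4°/2) = 0.2552.
P_a = ½K_aγH² = 0.5×0.2552×103.2×9.0² = 1066 lb/ft, acting at H/3 = 3.000 ft above the base.
Overturning moment M_o = P_a × H/3 = 1066 × 3.000 = 3199.
Resisting moment M_r = W × 3.2 = 6210 × 3.2 = 19870.
FS_overturning = M_r/M_o = 19870/3199 = 6.211.

6.21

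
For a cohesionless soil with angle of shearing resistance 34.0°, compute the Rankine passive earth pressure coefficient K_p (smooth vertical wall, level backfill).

K_p = (1 + sin φ)/(1 − sin φ) = tan²(45° + 34.0°/2) = 3.537.

3.54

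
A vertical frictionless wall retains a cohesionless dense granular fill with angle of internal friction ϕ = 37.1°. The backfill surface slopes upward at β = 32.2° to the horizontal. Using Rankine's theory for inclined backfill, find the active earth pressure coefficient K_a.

0.422

K_a = cos β · (cos β − √(cos²β − cos²φ)) / (cos β + √(cos²β − cos²φ)).
cos β = 0.8462, cos φ = 0.7976, √(cos²β − cos²φ) = 0.2827.
K_a = 0.8462 × (0.8462 − 0.2827)/(0.8462 + 0.2827) = 0.4224.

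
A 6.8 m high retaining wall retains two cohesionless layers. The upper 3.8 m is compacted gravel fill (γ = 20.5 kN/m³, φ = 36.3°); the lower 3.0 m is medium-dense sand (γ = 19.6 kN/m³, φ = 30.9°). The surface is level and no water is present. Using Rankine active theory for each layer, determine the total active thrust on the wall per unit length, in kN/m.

K_a1 = tan²(45°−36.3°/2) = 0.2563; K_a2 = tan²(45°−30.9°/2) = 0.3214.
Layer 1: σ at base = K_a1 γ₁ h₁ = 19.96 kPa; P₁ = ½×19.96×3.8 = 37.93.
Layer 2: σ_v at top = γ₁h₁ = 77.90; σ_h top = K_a2×77.90 = 25.04; σ_h base = K_a2×(77.90+19.6×3.0) = 43.94.
P₂ = ½(25.04+43.94)×3.0 = 103.5. Total P_a = 37.93+103.5 = 141.4 kN/m.

141 kN/m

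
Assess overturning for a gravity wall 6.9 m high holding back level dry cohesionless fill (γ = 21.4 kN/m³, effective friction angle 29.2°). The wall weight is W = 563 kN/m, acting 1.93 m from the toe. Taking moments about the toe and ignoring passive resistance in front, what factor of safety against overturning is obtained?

K_a = tan²(45° − 29.2°/2) = 0.3442.
P_a = ½K_aγH² = 0.5×0.3442×21.4×6.9² = 175.4 kN/m, acting at H/3 = 2.300 m above the base.
Overturning moment M_o = P_a × H/3 = 175.4 × 2.300 = 403.3.
Resisting moment M_r = W × 1.93 = 563 × 1.93 = 1087.
FS_overturning = M_r/M_o = 1087/403.3 = 2.694.

2.69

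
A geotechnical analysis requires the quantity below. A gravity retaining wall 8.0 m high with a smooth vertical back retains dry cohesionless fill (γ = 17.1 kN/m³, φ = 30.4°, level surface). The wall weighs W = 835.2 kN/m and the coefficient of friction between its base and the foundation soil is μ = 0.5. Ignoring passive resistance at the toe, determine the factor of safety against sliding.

2.33

K_a = tan²(45° − 30.4°/2) = 0.3280.
P_a = ½K_aγH² = 0.5×0.3280×17.1×8.0² = 179.5 kN/m, acting at H/3 = 2.667 m above the base.
FS_sliding = μW / P_a = 0.5×835.2 / 179.5 = 2.327.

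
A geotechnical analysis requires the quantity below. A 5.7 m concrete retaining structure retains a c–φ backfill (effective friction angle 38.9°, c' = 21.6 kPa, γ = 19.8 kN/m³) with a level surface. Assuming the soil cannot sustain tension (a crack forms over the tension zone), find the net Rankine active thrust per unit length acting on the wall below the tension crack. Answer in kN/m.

2.92 kN/m

K_a = 0.2285; √K_a = 0.4780.
Tension-crack depth z_c = 2c/(γ√K_a) = 2×21.6/(19.8×0.4780) = 4.564 m.
σ_a at base = K_a γ H − 2c√K_a = 0.2285×19.8×5.7 − 2×21.6×0.4780 = 5.140 kPa.
P_a = ½ × 5.140 × (H − z_c) = 0.5×5.140×1.136 = 2.920 kN/m.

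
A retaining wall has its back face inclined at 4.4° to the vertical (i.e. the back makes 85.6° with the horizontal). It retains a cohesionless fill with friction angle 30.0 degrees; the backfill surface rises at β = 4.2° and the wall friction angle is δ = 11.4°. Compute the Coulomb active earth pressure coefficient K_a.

0.355

K_a = sin²(α+φ) / [sin²α · sin(α−δ) · (1 + √{sin(φ+δ)sin(φ−β) / (sin(α−δ)sin(α+β))})²].
With α = 85.6°, φ = 30.0°, δ = 11.4°, β = 4.2°: K_a = 0.3553.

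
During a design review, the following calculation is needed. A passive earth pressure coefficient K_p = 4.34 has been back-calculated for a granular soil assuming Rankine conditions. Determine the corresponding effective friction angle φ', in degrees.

38.7°

K_p = (1+sin φ)/(1−sin φ) ⇒ sin φ = (K_p − 1)/(K_p + 1) = 0.6255.
φ = arcsin(0.6255) = 38.72°.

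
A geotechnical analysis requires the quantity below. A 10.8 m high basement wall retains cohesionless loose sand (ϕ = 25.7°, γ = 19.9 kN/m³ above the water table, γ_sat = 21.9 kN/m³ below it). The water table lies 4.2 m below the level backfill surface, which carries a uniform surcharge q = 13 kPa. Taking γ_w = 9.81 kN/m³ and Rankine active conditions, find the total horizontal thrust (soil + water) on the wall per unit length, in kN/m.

K_a = tan²(45° − φ/2) = 0.3950.
γ' = 21.9 − 9.81 = 12.09 kN/m³. h₂ = H − d_w = 6.6 m.
σ'_h: at surface K_a·q = 5.135; at WT K_a(q+γd_w) = 38.15; at base K_a(q+γd_w+γ'h₂) = 69.67 kPa.
P₁ = ½(5.135+38.15)×4.2 = 90.90; P₂ = ½(38.15+69.67)×6.6 = 355.8; P_w = ½γ_w h₂² = 213.7.
Total = 90.90+355.8+213.7 = 660.4 kN/m.

660 kN/m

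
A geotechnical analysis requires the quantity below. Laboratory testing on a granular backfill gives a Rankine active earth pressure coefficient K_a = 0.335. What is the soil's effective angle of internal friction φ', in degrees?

K_a = tan²(45° − φ/2) ⇒ 45° − φ/2 = arctan(√0.335) = 30.06°.
φ = 2(45° − 30.06°) = 29.88°.

29.9°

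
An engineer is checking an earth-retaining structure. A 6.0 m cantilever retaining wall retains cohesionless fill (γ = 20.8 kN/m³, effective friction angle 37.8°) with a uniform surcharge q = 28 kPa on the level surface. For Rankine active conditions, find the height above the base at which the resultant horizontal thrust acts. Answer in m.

2.31 m

K_a = 0.2400.
Triangular part P₁ = ½K_aγH² = 89.85 at H/3 = 2.000 m; rectangular part P₂ = K_a q H = 40.32 at H/2 = 3.000 m.
ȳ = (P₁·2.000 + P₂·3.000)/(P₁+P₂) = 2.310 m.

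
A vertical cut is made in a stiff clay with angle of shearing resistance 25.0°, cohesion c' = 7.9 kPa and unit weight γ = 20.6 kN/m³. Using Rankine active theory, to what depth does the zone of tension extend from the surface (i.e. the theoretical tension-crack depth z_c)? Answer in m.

K_a = tan²(45° − 25.0°/2) = 0.4059; √K_a = 0.6371.
The active pressure is zero where K_a γ z = 2c√K_a, so z_c = 2c/(γ√K_a) = 2×7.9/(20.6×0.6371) = 1.204 m.

1.20 m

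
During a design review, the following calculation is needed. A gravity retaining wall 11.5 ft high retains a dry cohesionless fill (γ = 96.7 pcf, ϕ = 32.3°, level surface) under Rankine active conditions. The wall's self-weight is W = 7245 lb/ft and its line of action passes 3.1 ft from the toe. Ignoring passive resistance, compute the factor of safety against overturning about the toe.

K_a = tan²(45° − 32.3°/2) = 0.3035.
P_a = ½K_aγH² = 0.5×0.3035×96.7×11.5² = 1941 lb/ft, acting at H/3 = 3.833 ft above the base.
Overturning moment M_o = P_a × H/3 = 1941 × 3.833 = 7439.
Resisting moment M_r = W × 3.1 = 7245 × 3.1 = 22460.
FS_overturning = M_r/M_o = 22460/7439 = 3.019.

3.02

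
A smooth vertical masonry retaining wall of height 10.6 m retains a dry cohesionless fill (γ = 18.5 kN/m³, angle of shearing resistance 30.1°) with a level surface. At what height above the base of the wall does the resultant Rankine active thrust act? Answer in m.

K_a = 0.3320.
The pressure distribution is triangular, so the resultant acts at H/3 above the base = 10.6/3 = 3.533 m.

3.53 m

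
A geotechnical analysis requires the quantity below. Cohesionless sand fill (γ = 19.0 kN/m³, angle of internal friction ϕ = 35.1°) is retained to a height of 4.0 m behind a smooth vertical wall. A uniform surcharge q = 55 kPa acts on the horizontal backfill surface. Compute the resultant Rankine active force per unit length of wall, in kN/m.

K_a = tan²(45° − φ/2) = 0.2698.
Soil triangle: ½ K_a γ H² = 0.5×0.2698×19.0×4.0² = 41.02 kN/m.
Surcharge rectangle: K_a q H = 0.2698×55×4.0 = 59.36 kN/m.
Total = 41.02 + 59.36 = 100.4 kN/m.

100 kN/m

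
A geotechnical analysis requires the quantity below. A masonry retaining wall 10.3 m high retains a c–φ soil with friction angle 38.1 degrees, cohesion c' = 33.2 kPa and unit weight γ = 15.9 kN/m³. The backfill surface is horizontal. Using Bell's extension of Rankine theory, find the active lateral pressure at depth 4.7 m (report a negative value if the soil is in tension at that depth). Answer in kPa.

-14.6 kPa

K_a = (1 − sin φ)/(1 + sin φ) = 0.2368.
σ_a = K_a γ z − 2c√K_a = 0.2368×15.9×4.7 − 2×33.2×0.4867 = -14.62 kPa.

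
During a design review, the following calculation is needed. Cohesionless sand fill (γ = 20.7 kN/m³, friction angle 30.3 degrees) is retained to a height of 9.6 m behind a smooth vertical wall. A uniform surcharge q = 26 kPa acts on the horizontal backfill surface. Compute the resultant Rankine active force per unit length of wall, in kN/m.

K_a = tan²(45° − φ/2) = 0.3293.
Soil triangle: ½ K_a γ H² = 0.5×0.3293×20.7×9.6² = 314.1 kN/m.
Surcharge rectangle: K_a q H = 0.3293×26×9.6 = 82.20 kN/m.
Total = 314.1 + 82.20 = 396.3 kN/m.

396 kN/m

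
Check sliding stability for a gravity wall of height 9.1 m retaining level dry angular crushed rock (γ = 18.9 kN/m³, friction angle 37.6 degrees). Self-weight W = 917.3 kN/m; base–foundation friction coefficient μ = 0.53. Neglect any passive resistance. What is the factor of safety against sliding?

K_a = tan²(45° − 37.6°/2) = 0.2421.
P_a = ½K_aγH² = 0.5×0.2421×18.9×9.1² = 189.5 kN/m, acting at H/3 = 3.033 m above the base.
FS_sliding = μW / P_a = 0.53×917.3 / 189.5 = 2.566.

2.57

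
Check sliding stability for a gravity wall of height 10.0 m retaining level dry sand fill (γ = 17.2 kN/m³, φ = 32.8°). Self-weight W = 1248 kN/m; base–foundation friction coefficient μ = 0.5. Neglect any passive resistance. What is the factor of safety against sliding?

2.44

K_a = tan²(45° − 32.8°/2) = 0.2973.
P_a = ½K_aγH² = 0.5×0.2973×17.2×10.0² = 255.6 kN/m, acting at H/3 = 3.333 m above the base.
FS_sliding = μW / P_a = 0.5×1248 / 255.6 = 2.441.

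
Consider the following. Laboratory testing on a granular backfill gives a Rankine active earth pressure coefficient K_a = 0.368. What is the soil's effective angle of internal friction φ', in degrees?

K_a = tan²(45° − φ/2) ⇒ 45° − φ/2 = arctan(√0.368) = 31.24°.
φ = 2(45° − 31.24°) = 27.52°.

27.5°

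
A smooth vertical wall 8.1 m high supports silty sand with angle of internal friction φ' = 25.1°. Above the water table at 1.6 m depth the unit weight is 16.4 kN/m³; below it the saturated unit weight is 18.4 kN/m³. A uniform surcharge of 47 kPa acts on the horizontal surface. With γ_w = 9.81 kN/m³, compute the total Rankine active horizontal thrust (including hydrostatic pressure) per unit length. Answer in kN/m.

512 kN/m

K_a = tan²(45° − φ/2) = 0.4043.
γ' = 18.4 − 9.81 = 8.590 kN/m³. h₂ = H − d_w = 6.5 m.
σ'_h: at surface K_a·q = 19.00; at WT K_a(q+γd_w) = 29.61; at base K_a(q+γd_w+γ'h₂) = 52.18 kPa.
P₁ = ½(19.00+29.61)×1.6 = 38.89; P₂ = ½(29.61+52.18)×6.5 = 265.8; P_w = ½γ_w h₂² = 207.2.
Total = 38.89+265.8+207.2 = 512.0 kN/m.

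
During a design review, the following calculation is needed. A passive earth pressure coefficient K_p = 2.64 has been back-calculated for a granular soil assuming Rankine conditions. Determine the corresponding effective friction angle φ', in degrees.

K_p = (1+sin φ)/(1−sin φ) ⇒ sin φ = (K_p − 1)/(K_p + 1) = 0.4505.
φ = arcsin(0.4505) = 26.78°.

26.8°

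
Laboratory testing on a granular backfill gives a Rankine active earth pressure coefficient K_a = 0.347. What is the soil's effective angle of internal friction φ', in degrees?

K_a = tan²(45° − φ/2) ⇒ 45° − φ/2 = arctan(√0.347) = 30.50°.
φ = 2(45° − 30.50°) = 29.00°.

29.0°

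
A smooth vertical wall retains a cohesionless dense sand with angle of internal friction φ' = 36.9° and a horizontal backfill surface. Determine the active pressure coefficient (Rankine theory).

K_a = tan²(45° − φ/2) = tan²(26.55°) = 0.2497.

0.250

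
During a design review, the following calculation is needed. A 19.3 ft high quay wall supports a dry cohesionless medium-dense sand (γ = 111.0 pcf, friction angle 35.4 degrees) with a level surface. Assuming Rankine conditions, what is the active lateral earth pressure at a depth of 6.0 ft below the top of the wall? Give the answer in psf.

177 psf

K_a = (1 − sin φ)/(1 + sin φ) = 0.2664.
σ_h = K_a γ z = 0.2664 × 111.0 × 6.0 = 177.4 psf.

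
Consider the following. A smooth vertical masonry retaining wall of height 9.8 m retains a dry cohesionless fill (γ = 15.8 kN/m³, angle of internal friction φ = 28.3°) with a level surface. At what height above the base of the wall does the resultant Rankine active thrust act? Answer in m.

K_a = 0.3568.
The pressure distribution is triangular, so the resultant acts at H/3 above the base = 9.8/3 = 3.267 m.

3.27 m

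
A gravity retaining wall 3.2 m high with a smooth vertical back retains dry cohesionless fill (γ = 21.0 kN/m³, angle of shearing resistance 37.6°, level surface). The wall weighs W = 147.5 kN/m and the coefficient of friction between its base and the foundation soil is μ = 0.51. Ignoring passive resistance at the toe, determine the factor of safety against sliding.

K_a = tan²(45° − 37.6°/2) = 0.2421.
P_a = ½K_aγH² = 0.5×0.2421×21.0×3.2² = 26.03 kN/m, acting at H/3 = 1.067 m above the base.
FS_sliding = μW / P_a = 0.51×147.5 / 26.03 = 2.890.

2.89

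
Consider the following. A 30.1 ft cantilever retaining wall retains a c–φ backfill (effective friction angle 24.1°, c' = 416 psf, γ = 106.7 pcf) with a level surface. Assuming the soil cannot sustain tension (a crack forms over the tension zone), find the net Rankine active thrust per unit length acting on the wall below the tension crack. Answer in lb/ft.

K_a = 0.4201; √K_a = 0.6482.
Tension-crack depth z_c = 2c/(γ√K_a) = 2×416/(106.7×0.6482) = 12.03 ft.
σ_a at base = K_a γ H − 2c√K_a = 0.4201×106.7×30.1 − 2×416×0.6482 = 810.0 psf.
P_a = ½ × 810.0 × (H − z_c) = 0.5×810.0×18.07 = 7318 lb/ft.

7320 lb/ft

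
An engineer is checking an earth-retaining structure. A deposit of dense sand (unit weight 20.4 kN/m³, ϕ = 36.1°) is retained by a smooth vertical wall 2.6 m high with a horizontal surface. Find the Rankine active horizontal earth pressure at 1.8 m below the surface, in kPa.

K_a = (1 − sin φ)/(1 + sin φ) = 0.2585.
σ_h = K_a γ z = 0.2585 × 20.4 × 1.8 = 9.492 kPa.

9.49 kPa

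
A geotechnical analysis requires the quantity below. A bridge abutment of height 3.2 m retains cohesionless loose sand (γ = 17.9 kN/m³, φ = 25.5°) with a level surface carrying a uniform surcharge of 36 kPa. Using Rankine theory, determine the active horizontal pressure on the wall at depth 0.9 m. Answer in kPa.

20.7 kPa

K_a = (1 − sin φ)/(1 + sin φ) = 0.3981.
σ_v = γz + q = 17.9 × 0.9 + 36 = 52.11 kPa.
σ_h = K_a σ_v = 0.3981 × 52.11 = 20.75 kPa.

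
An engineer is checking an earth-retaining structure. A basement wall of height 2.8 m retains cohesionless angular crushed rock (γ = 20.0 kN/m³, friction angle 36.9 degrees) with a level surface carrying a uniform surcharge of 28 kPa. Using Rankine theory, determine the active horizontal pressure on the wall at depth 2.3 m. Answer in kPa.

18.5 kPa

K_a = (1 − sin φ)/(1 + sin φ) = 0.2497.
σ_v = γz + q = 20.0 × 2.3 + 28 = 74.00 kPa.
σ_h = K_a σ_v = 0.2497 × 74.00 = 18.48 kPa.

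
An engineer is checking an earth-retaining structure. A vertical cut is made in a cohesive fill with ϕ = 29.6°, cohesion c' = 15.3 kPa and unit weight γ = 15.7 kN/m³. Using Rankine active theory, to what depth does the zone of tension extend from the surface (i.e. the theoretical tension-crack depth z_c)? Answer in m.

K_a = tan²(45° − 29.6°/2) = 0.3387; √K_a = 0.5820.
The active pressure is zero where K_a γ z = 2c√K_a, so z_c = 2c/(γ√K_a) = 2×15.3/(15.7×0.5820) = 3.349 m.

3.35 m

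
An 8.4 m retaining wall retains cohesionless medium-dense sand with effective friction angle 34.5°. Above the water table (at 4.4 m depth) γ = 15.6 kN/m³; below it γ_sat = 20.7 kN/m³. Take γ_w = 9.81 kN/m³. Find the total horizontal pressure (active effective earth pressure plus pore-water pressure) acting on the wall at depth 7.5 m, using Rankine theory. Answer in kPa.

K_a = (1 − sin φ)/(1 + sin φ) = 0.2768.
γ' = 20.7 − 9.81 = 10.89 kN/m³.
Effective vertical stress at 7.5 m: σ'_v = 15.6×4.4 + 10.89×3.10 = 102.4 kPa.
σ'_h = K_a σ'_v = 0.2768 × 102.4 = 28.34 kPa; u = γ_w × 3.10 = 30.41 kPa.
Total σ_h = 28.34 + 30.41 = 58.76 kPa.

58.8 kPa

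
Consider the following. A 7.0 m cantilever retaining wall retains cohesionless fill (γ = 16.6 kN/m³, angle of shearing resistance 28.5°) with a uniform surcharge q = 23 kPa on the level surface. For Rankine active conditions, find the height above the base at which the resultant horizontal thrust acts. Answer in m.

K_a = 0.3540.
Triangular part P₁ = ½K_aγH² = 144.0 at H/3 = 2.333 m; rectangular part P₂ = K_a q H = 56.99 at H/2 = 3.500 m.
ȳ = (P₁·2.333 + P₂·3.500)/(P₁+P₂) = 2.664 m.

2.66 m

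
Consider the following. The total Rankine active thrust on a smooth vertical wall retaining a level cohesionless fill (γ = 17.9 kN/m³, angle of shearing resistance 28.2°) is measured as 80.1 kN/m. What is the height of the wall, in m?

5.00 m

K_a = 0.3582. P_a = ½ K_a γ H² ⇒ H = √(2P_a/(K_a γ)).
H = √(2×80.1/(0.3582×17.9)) = 4.999 m.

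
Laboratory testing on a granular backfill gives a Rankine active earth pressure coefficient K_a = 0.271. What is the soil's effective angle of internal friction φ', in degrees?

35.0°

K_a = tan²(45° − φ/2) ⇒ 45° − φ/2 = arctan(√0.271) = 27.50°.
φ = 2(45° − 27.50°) = 35.00°.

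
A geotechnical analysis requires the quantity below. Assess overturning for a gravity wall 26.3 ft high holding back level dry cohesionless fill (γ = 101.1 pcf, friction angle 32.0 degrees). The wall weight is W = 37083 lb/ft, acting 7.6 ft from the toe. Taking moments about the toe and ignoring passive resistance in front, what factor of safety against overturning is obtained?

K_a = tan²(45° − 32.0°/2) = 0.3073.
P_a = ½K_aγH² = 0.5×0.3073×101.1×26.3² = 10740 lb/ft, acting at H/3 = 8.767 ft above the base.
Overturning moment M_o = P_a × H/3 = 10740 × 8.767 = 94180.
Resisting moment M_r = W × 7.6 = 37083 × 7.6 = 281800.
FS_overturning = M_r/M_o = 281800/94180 = 2.992.

2.99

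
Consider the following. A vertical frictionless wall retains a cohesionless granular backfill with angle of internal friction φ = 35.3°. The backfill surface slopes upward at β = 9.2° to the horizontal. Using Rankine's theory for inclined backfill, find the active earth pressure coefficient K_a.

K_a = cos β · (cos β − √(cos²β − cos²φ)) / (cos β + √(cos²β − cos²φ)).
cos β = 0.9871, cos φ = 0.8161, √(cos²β − cos²φ) = 0.5553.
K_a = 0.9871 × (0.9871 − 0.5553)/(0.9871 + 0.5553) = 0.2764.

0.276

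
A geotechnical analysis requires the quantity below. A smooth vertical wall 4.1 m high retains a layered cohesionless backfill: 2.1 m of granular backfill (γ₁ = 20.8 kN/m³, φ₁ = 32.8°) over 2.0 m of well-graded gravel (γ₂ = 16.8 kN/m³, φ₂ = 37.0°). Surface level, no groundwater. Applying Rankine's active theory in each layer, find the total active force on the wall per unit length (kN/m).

43.7 kN/m

K_a1 = tan²(45°−32.8°/2) = 0.2973; K_a2 = tan²(45°−37.0°/2) = 0.2486.
Layer 1: σ at base = K_a1 γ₁ h₁ = 12.98 kPa; P₁ = ½×12.98×2.1 = 13.63.
Layer 2: σ_v at top = γ₁h₁ = 43.68; σ_h top = K_a2×43.68 = 10.86; σ_h base = K_a2×(43.68+16.8×2.0) = 19.21.
P₂ = ½(10.86+19.21)×2.0 = 30.07. Total P_a = 13.63+30.07 = 43.70 kN/m.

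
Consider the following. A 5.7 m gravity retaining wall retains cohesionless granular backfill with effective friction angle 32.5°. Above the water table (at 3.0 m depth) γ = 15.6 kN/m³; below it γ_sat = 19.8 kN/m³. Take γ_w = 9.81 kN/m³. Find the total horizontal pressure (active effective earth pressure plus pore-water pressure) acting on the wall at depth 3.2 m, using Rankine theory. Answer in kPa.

16.6 kPa

K_a = (1 − sin φ)/(1 + sin φ) = 0.3010.
γ' = 19.8 − 9.81 = 9.990 kN/m³.
Effective vertical stress at 3.2 m: σ'_v = 15.6×3.0 + 9.990×0.200 = 48.80 kPa.
σ'_h = K_a σ'_v = 0.3010 × 48.80 = 14.69 kPa; u = γ_w × 0.200 = 1.962 kPa.
Total σ_h = 14.69 + 1.962 = 16.65 kPa.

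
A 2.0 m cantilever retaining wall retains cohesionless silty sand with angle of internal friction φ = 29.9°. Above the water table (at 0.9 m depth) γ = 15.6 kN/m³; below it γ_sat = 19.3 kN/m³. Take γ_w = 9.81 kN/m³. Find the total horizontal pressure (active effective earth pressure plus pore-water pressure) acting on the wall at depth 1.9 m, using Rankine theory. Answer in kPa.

17.7 kPa

K_a = (1 − sin φ)/(1 + sin φ) = 0.3347.
γ' = 19.3 − 9.81 = 9.490 kN/m³.
Effective vertical stress at 1.9 m: σ'_v = 15.6×0.9 + 9.490×1.000 = 23.53 kPa.
σ'_h = K_a σ'_v = 0.3347 × 23.53 = 7.875 kPa; u = γ_w × 1.000 = 9.810 kPa.
Total σ_h = 7.875 + 9.810 = 17.68 kPa.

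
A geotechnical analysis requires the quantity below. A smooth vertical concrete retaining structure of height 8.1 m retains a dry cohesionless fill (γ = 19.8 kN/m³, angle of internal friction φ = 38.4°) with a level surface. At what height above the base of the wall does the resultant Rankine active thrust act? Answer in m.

2.70 m

K_a = 0.2337.
The pressure distribution is triangular, so the resultant acts at H/3 above the base = 8.1/3 = 2.700 m.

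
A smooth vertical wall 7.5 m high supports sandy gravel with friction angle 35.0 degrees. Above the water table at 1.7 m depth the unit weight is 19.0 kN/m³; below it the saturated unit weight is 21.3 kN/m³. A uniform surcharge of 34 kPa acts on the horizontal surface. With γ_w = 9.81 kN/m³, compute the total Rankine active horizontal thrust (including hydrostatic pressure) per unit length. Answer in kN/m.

K_a = tan²(45° − φ/2) = 0.2710.
γ' = 21.3 − 9.81 = 11.49 kN/m³. h₂ = H − d_w = 5.8 m.
σ'_h: at surface K_a·q = 9.214; at WT K_a(q+γd_w) = 17.97; at base K_a(q+γd_w+γ'h₂) = 36.03 kPa.
P₁ = ½(9.214+17.97)×1.7 = 23.10; P₂ = ½(17.97+36.03)×5.8 = 156.6; P_w = ½γ_w h₂² = 165.0.
Total = 23.10+156.6+165.0 = 344.7 kN/m.

345 kN/m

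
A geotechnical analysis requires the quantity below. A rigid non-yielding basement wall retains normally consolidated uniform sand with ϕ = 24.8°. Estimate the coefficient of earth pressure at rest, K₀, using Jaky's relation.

K₀ = 1 − sin φ' = 1 − sin 24.8° = 0.5805.

0.581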